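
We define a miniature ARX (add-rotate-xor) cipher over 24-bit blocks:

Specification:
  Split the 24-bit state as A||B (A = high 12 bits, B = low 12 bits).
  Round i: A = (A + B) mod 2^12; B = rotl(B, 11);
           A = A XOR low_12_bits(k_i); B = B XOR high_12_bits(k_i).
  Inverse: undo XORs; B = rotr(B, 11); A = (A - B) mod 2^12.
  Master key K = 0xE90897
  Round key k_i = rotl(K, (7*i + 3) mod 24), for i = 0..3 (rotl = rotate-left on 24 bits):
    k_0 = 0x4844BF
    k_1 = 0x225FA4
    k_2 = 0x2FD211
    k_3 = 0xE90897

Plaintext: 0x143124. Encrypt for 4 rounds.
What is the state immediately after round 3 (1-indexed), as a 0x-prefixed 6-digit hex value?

s_0 = plaintext = 0x143124
s_1 = Round(s_0, k_0) = 0x6D8416
s_2 = Round(s_1, k_1) = 0x54A02E
s_3 = Round(s_2, k_2) = 0x7692EA
s_4 = Round(s_3, k_3) = 0x2C4FE5

0x7692EA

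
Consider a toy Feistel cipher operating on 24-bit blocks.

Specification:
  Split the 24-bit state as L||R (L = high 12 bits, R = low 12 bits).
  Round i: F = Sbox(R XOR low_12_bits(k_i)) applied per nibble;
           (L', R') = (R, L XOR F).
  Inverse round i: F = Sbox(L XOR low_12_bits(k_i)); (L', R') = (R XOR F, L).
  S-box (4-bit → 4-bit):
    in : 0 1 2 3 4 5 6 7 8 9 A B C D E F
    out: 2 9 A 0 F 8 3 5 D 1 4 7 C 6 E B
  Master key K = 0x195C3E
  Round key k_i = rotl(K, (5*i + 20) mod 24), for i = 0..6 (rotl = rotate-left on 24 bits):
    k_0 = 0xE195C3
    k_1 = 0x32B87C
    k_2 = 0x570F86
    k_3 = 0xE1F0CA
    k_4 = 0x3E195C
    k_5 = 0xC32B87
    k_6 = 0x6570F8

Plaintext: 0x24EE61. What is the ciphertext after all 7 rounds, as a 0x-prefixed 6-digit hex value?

0xD75639

s_0 = plaintext = 0x24EE61
s_1 = Round(s_0, k_0) = 0xE61504
s_2 = Round(s_1, k_1) = 0x50483C
s_3 = Round(s_2, k_2) = 0x83C070
s_4 = Round(s_3, k_3) = 0x070A48
s_5 = Round(s_4, k_4) = 0xA480EF
s_6 = Round(s_5, k_5) = 0x0EFD75
s_7 = Round(s_6, k_6) = 0xD75639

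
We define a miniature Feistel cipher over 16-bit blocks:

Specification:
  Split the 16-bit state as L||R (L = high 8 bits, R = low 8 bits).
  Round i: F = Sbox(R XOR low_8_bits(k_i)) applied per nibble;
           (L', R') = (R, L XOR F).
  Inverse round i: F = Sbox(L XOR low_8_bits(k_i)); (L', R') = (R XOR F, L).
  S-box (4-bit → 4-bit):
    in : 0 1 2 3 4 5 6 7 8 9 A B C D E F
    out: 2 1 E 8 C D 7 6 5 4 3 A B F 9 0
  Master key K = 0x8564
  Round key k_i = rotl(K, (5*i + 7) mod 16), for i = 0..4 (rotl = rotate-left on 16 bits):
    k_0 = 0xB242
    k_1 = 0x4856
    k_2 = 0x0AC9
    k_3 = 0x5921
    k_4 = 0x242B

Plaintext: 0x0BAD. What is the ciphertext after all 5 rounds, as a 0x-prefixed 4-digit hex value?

0xD06B

s_0 = plaintext = 0x0BAD
s_1 = Round(s_0, k_0) = 0xAD9B
s_2 = Round(s_1, k_1) = 0x9B12
s_3 = Round(s_2, k_2) = 0x1261
s_4 = Round(s_3, k_3) = 0x61D0
s_5 = Round(s_4, k_4) = 0xD06B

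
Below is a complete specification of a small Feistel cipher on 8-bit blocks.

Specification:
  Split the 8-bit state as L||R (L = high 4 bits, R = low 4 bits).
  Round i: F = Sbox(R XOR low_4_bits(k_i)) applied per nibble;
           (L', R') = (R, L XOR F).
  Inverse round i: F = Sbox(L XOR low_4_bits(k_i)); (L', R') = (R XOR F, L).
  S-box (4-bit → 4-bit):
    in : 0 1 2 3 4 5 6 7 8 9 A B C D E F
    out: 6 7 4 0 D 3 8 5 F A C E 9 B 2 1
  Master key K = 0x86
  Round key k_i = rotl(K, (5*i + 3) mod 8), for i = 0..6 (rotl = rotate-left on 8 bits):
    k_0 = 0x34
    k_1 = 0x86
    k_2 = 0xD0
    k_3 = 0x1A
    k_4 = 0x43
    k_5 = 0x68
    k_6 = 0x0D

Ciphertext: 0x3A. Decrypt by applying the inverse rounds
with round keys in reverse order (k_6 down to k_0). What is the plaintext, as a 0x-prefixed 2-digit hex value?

s_0 = ciphertext = 0x3A
s_1 = InvRound(s_0, k_6) = 0x83
s_2 = InvRound(s_1, k_5) = 0x58
s_3 = InvRound(s_2, k_4) = 0x05
s_4 = InvRound(s_3, k_3) = 0x90
s_5 = InvRound(s_4, k_2) = 0xA9
s_6 = InvRound(s_5, k_1) = 0x0A
s_7 = InvRound(s_6, k_0) = 0x70

0x70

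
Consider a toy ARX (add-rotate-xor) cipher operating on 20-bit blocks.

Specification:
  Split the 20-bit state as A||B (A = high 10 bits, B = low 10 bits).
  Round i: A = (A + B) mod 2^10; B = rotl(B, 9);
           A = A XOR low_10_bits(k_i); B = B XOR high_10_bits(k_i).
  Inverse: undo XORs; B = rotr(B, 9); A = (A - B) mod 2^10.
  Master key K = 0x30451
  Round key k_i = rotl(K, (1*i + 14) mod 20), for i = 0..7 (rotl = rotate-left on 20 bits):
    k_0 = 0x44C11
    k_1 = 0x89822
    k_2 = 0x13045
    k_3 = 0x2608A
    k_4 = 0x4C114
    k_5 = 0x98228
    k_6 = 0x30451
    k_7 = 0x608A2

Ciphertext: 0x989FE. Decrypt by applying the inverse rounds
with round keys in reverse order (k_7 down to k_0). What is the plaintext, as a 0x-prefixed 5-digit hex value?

0x1EFF6

s_0 = ciphertext = 0x989FE
s_1 = InvRound(s_0, k_7) = 0x720F8
s_2 = InvRound(s_1, k_6) = 0x49C72
s_3 = InvRound(s_2, k_5) = 0xBA825
s_4 = InvRound(s_3, k_4) = 0x7522A
s_5 = InvRound(s_4, k_3) = 0xFE565
s_6 = InvRound(s_5, k_2) = 0x5AA52
s_7 = InvRound(s_6, k_1) = 0x180E8
s_8 = InvRound(s_7, k_0) = 0x1EFF6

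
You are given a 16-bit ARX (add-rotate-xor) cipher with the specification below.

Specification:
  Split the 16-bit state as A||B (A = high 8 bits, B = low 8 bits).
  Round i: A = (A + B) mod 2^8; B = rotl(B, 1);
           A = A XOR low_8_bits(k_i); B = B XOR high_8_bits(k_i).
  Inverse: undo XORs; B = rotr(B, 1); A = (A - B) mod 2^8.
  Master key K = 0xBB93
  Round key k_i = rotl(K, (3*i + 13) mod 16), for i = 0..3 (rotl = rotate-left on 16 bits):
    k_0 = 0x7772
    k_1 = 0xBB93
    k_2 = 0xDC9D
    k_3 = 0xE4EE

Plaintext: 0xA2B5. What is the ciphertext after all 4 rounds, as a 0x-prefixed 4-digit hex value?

0x4D53

s_0 = plaintext = 0xA2B5
s_1 = Round(s_0, k_0) = 0x251C
s_2 = Round(s_1, k_1) = 0xD283
s_3 = Round(s_2, k_2) = 0xC8DB
s_4 = Round(s_3, k_3) = 0x4D53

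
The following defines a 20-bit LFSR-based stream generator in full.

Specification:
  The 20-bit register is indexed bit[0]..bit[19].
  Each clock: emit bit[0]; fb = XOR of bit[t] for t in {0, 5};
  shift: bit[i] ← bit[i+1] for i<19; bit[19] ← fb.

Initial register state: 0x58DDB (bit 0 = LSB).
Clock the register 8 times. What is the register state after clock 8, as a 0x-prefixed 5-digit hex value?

reg_0 = 0x58DDB
clock 1: out=1, reg = 0xAC6ED
clock 2: out=1, reg = 0x56376
clock 3: out=0, reg = 0xAB1BB
clock 4: out=1, reg = 0x558DD
clock 5: out=1, reg = 0xAAC6E
clock 6: out=0, reg = 0xD5637
clock 7: out=1, reg = 0x6AB1B
clock 8: out=1, reg = 0xB558D

0xB558D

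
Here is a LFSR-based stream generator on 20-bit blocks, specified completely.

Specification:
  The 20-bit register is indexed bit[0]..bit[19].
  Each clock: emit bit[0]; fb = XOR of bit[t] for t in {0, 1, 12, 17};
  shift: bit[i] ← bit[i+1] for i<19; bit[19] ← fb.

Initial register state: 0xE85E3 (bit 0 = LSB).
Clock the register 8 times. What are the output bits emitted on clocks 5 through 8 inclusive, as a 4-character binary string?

0111

reg_0 = 0xE85E3
clock 1: out=1, reg = 0xF42F1
clock 2: out=1, reg = 0x7A178
clock 3: out=0, reg = 0xBD0BC
clock 4: out=0, reg = 0x5E85E
clock 5: out=0, reg = 0xAF42F
clock 6: out=1, reg = 0x57A17
clock 7: out=1, reg = 0xABD0B
clock 8: out=1, reg = 0x55E85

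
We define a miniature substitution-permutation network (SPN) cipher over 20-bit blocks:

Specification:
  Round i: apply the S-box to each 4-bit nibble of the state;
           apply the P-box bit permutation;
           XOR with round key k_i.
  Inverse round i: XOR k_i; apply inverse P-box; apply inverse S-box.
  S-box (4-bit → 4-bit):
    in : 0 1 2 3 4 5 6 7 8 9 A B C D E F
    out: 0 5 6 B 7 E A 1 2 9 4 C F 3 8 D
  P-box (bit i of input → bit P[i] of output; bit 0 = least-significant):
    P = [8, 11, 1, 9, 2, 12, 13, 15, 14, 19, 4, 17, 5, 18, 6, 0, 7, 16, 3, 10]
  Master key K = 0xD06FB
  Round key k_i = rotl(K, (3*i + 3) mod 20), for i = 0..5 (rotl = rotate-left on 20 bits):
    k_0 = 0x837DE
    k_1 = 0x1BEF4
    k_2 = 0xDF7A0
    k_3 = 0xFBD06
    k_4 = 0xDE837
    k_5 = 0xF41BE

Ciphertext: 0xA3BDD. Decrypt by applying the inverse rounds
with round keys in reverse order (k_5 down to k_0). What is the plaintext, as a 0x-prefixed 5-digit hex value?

s_0 = ciphertext = 0xA3BDD
s_1 = InvRound(s_0, k_5) = 0x8C725
s_2 = InvRound(s_1, k_4) = 0x68AAC
s_3 = InvRound(s_2, k_3) = 0xC782F
s_4 = InvRound(s_3, k_2) = 0xCE09C
s_5 = InvRound(s_4, k_1) = 0x54D86
s_6 = InvRound(s_5, k_0) = 0x22426

0x22426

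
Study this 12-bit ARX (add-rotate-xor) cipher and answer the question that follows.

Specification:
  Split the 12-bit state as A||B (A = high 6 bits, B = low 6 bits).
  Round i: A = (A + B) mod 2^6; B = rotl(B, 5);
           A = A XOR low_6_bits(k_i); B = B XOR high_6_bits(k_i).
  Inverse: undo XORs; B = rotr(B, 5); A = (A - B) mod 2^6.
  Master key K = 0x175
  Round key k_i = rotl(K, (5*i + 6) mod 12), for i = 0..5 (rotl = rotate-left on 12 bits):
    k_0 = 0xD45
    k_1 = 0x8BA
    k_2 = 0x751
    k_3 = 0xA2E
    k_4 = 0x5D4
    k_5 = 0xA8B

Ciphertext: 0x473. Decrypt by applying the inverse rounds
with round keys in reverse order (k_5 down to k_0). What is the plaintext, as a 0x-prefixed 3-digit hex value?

s_0 = ciphertext = 0x473
s_1 = InvRound(s_0, k_5) = 0xA32
s_2 = InvRound(s_1, k_4) = 0xC4B
s_3 = InvRound(s_2, k_3) = 0x607
s_4 = InvRound(s_3, k_2) = 0x574
s_5 = InvRound(s_4, k_1) = 0x0EC
s_6 = InvRound(s_5, k_0) = 0x532

0x532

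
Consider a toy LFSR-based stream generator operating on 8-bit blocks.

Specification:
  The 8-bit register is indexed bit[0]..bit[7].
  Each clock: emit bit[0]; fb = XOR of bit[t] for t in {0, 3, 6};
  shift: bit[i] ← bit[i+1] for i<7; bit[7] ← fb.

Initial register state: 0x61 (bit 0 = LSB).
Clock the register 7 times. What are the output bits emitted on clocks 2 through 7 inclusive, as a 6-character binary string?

000011

reg_0 = 0x61
clock 1: out=1, reg = 0x30
clock 2: out=0, reg = 0x18
clock 3: out=0, reg = 0x8C
clock 4: out=0, reg = 0xC6
clock 5: out=0, reg = 0xE3
clock 6: out=1, reg = 0x71
clock 7: out=1, reg = 0x38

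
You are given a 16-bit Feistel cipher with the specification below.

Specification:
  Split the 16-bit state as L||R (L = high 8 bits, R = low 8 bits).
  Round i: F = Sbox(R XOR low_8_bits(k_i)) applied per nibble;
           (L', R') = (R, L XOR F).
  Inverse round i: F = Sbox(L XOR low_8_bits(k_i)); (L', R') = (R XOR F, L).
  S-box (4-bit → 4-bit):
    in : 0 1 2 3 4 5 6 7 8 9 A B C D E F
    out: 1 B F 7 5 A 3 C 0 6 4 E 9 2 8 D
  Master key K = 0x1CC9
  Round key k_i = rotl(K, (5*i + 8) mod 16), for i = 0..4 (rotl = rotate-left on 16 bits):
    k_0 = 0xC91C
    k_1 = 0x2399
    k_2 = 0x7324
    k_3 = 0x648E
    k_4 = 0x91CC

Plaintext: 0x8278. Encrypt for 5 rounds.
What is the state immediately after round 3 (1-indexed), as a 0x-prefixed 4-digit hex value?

0x80F2

s_0 = plaintext = 0x8278
s_1 = Round(s_0, k_0) = 0x78B7
s_2 = Round(s_1, k_1) = 0xB780
s_3 = Round(s_2, k_2) = 0x80F2
s_4 = Round(s_3, k_3) = 0xF249
s_5 = Round(s_4, k_4) = 0x49F8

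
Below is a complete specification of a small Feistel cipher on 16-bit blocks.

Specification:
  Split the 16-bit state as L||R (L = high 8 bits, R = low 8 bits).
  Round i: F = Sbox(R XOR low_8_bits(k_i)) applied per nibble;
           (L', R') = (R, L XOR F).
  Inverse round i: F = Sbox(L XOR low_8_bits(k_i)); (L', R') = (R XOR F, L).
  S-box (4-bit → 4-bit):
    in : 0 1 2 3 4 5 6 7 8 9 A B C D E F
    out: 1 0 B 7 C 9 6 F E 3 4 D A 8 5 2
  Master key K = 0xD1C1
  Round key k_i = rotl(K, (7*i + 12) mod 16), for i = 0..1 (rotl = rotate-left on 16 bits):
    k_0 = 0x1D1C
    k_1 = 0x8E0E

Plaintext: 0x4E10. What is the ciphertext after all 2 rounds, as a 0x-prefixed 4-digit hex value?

0x5484

s_0 = plaintext = 0x4E10
s_1 = Round(s_0, k_0) = 0x1054
s_2 = Round(s_1, k_1) = 0x5484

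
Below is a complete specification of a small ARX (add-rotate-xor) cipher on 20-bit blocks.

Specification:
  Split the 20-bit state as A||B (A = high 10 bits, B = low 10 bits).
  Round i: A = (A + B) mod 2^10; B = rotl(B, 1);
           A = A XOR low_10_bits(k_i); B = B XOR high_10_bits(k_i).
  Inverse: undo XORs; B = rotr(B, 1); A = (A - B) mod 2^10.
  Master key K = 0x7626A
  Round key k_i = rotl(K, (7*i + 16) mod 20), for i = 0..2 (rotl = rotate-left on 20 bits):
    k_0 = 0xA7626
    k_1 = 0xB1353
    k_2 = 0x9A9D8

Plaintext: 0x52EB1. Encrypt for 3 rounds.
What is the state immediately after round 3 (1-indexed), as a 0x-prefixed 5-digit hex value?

0x87018

s_0 = plaintext = 0x52EB1
s_1 = Round(s_0, k_0) = 0x76BFE
s_2 = Round(s_1, k_1) = 0xA2D39
s_3 = Round(s_2, k_2) = 0x87018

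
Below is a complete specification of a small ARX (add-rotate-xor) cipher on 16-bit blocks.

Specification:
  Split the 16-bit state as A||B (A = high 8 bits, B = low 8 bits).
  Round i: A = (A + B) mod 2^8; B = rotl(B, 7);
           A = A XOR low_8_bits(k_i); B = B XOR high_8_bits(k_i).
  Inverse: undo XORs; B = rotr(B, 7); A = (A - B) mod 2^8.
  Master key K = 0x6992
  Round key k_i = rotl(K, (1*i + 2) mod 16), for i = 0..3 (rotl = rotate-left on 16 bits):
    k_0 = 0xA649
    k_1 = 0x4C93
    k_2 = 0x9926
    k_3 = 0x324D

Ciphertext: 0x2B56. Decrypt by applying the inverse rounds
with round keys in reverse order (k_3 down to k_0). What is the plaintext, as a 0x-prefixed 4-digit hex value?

0xEBF6

s_0 = ciphertext = 0x2B56
s_1 = InvRound(s_0, k_3) = 0x9EC8
s_2 = InvRound(s_1, k_2) = 0x16A2
s_3 = InvRound(s_2, k_1) = 0xA8DD
s_4 = InvRound(s_3, k_0) = 0xEBF6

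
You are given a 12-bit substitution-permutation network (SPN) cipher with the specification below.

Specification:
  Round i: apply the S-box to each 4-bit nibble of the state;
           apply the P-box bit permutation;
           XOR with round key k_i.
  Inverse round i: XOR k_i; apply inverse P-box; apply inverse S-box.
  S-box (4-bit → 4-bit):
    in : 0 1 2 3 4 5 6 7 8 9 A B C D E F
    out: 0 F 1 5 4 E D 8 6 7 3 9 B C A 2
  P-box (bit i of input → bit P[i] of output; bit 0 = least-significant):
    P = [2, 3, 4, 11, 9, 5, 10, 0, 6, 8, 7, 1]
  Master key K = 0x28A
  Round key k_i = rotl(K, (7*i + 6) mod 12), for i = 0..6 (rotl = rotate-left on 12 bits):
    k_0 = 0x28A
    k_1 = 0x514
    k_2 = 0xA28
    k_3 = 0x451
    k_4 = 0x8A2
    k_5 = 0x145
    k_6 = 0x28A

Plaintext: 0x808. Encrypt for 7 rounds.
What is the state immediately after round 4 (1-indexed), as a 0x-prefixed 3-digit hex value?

0x000

s_0 = plaintext = 0x808
s_1 = Round(s_0, k_0) = 0x312
s_2 = Round(s_1, k_1) = 0x3F1
s_3 = Round(s_2, k_2) = 0x2D4
s_4 = Round(s_3, k_3) = 0x000
s_5 = Round(s_4, k_4) = 0x8A2
s_6 = Round(s_5, k_5) = 0x2E1
s_7 = Round(s_6, k_6) = 0xAF7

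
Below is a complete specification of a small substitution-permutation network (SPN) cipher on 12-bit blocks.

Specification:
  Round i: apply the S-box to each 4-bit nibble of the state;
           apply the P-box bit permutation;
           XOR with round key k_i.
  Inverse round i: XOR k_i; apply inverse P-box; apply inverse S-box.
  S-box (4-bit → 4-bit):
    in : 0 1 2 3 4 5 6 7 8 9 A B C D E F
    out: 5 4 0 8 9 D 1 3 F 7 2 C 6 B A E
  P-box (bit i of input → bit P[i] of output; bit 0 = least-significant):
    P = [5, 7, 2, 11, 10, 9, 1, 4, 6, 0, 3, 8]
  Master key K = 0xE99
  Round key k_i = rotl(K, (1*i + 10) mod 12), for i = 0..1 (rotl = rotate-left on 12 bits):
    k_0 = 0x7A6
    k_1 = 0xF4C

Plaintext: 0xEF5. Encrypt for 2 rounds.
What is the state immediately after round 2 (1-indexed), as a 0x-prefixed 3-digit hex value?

0x943

s_0 = plaintext = 0xEF5
s_1 = Round(s_0, k_0) = 0xC91
s_2 = Round(s_1, k_1) = 0x943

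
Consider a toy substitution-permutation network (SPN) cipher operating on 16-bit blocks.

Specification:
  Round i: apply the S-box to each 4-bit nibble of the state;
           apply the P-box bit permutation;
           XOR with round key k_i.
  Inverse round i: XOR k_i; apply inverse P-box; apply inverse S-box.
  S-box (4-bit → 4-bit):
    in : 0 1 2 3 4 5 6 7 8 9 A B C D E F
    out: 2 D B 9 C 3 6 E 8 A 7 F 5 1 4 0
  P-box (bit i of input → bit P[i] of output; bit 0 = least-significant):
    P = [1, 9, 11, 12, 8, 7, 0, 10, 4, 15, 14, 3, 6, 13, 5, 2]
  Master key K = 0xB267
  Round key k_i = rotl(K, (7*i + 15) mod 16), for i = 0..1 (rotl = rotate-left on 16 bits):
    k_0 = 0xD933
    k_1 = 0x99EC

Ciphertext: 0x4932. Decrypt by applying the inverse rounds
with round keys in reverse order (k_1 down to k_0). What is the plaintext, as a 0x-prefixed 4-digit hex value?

0x6AF0

s_0 = ciphertext = 0x4932
s_1 = InvRound(s_0, k_1) = 0x3B03
s_2 = InvRound(s_1, k_0) = 0x6AF0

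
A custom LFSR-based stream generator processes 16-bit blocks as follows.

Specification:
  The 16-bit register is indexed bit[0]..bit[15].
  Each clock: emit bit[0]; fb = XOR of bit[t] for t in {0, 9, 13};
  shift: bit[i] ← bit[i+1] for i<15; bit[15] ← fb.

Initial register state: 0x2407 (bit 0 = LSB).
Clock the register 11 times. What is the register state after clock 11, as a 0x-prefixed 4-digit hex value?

reg_0 = 0x2407
clock 1: out=1, reg = 0x1203
clock 2: out=1, reg = 0x0901
clock 3: out=1, reg = 0x8480
clock 4: out=0, reg = 0x4240
clock 5: out=0, reg = 0xA120
clock 6: out=0, reg = 0xD090
clock 7: out=0, reg = 0x6848
clock 8: out=0, reg = 0xB424
clock 9: out=0, reg = 0xDA12
clock 10: out=0, reg = 0xED09
clock 11: out=1, reg = 0x7684

0x7684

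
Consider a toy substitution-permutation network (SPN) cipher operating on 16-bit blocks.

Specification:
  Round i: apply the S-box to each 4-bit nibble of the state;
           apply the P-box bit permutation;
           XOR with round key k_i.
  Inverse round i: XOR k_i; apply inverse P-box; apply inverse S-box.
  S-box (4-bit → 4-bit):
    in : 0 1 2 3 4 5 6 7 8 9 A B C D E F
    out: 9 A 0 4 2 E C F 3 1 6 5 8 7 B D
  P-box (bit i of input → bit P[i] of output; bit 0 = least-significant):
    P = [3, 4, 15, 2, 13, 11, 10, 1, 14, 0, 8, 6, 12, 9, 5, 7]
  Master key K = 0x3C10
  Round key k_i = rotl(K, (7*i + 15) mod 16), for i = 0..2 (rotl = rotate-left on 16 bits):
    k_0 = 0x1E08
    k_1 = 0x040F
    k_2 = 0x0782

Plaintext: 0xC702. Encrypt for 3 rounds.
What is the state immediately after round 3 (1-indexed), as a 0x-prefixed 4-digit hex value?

0xFCF5

s_0 = plaintext = 0xC702
s_1 = Round(s_0, k_0) = 0x7FCB
s_2 = Round(s_1, k_1) = 0xD7E5
s_3 = Round(s_2, k_2) = 0xFCF5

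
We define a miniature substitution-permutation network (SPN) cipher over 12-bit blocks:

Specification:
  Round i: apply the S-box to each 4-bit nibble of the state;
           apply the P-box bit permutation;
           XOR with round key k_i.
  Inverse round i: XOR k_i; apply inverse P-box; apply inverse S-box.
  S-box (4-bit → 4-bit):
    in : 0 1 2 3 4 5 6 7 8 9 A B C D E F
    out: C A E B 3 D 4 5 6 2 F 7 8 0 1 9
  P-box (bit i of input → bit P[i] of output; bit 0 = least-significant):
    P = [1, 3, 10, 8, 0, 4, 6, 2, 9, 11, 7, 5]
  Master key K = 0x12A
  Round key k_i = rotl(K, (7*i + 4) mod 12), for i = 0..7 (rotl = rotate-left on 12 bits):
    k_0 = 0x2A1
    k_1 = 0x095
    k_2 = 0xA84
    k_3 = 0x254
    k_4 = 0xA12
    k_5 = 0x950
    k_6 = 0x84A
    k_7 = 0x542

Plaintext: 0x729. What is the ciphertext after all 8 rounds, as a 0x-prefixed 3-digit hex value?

s_0 = plaintext = 0x729
s_1 = Round(s_0, k_0) = 0x07D
s_2 = Round(s_1, k_1) = 0x074
s_3 = Round(s_2, k_2) = 0xA6F
s_4 = Round(s_3, k_3) = 0x9B6
s_5 = Round(s_4, k_4) = 0x643
s_6 = Round(s_5, k_5) = 0x8CB
s_7 = Round(s_6, k_6) = 0x4C4
s_8 = Round(s_7, k_7) = 0xF4C

0xF4C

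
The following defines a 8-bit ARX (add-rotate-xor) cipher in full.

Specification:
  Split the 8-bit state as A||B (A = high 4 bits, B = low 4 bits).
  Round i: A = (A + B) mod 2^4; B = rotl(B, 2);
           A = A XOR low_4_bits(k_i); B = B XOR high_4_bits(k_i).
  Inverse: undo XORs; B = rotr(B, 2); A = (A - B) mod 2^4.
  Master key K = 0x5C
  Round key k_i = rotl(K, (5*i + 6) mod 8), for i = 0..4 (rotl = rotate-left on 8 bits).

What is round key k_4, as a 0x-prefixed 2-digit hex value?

K = 0x5C
k_0 = rotl(K, (5*0+6) mod 8) = rotl(K, 6) = 0x17
k_1 = rotl(K, (5*1+6) mod 8) = rotl(K, 3) = 0xE2
k_2 = rotl(K, (5*2+6) mod 8) = rotl(K, 0) = 0x5C
k_3 = rotl(K, (5*3+6) mod 8) = rotl(K, 5) = 0x8B
k_4 = rotl(K, (5*4+6) mod 8) = rotl(K, 2) = 0x71

0x71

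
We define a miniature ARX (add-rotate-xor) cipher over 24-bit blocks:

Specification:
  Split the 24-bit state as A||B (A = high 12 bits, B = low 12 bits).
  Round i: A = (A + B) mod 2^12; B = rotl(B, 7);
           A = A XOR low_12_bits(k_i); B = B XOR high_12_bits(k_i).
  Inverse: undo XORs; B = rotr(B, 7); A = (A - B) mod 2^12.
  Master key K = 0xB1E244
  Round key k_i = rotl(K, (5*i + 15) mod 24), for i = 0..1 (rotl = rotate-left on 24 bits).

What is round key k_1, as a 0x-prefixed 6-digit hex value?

K = 0xB1E244
k_0 = rotl(K, (5*0+15) mod 24) = rotl(K, 15) = 0x2258F1
k_1 = rotl(K, (5*1+15) mod 24) = rotl(K, 20) = 0x4B1E24

0x4B1E24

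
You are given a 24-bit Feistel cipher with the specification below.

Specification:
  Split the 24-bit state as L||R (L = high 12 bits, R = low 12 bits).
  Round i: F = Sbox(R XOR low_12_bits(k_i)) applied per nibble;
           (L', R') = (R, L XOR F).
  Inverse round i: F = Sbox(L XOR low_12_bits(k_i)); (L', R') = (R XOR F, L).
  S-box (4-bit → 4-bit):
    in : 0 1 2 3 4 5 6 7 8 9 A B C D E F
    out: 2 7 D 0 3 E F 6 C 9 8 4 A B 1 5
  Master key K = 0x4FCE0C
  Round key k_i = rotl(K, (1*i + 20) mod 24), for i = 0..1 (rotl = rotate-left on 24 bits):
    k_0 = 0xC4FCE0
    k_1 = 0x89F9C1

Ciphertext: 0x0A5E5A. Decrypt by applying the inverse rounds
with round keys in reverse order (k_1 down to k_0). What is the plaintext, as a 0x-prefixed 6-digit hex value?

0x49C7A9

s_0 = ciphertext = 0x0A5E5A
s_1 = InvRound(s_0, k_1) = 0x7A90A5
s_2 = InvRound(s_1, k_0) = 0x49C7A9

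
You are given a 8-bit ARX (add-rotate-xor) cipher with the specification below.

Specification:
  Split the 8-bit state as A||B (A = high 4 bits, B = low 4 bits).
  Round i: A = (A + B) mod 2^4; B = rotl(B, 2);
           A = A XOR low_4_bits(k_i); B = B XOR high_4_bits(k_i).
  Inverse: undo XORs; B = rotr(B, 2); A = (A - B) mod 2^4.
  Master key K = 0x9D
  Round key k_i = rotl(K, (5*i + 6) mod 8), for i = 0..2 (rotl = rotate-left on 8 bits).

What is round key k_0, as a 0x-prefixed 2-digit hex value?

K = 0x9D
k_0 = rotl(K, (5*0+6) mod 8) = rotl(K, 6) = 0x67

0x67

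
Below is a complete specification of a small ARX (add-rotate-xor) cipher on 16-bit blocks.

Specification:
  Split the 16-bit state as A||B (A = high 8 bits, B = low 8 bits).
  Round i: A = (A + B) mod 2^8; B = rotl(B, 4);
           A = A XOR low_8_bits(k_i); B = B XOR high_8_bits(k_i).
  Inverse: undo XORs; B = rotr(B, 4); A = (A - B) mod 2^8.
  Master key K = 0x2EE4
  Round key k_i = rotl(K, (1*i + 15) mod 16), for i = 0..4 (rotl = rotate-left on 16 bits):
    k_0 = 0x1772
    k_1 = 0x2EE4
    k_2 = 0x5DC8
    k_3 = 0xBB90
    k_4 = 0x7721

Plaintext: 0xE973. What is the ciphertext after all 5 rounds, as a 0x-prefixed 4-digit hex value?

s_0 = plaintext = 0xE973
s_1 = Round(s_0, k_0) = 0x2E20
s_2 = Round(s_1, k_1) = 0xAA2C
s_3 = Round(s_2, k_2) = 0x1E9F
s_4 = Round(s_3, k_3) = 0x2D42
s_5 = Round(s_4, k_4) = 0x4E53

0x4E53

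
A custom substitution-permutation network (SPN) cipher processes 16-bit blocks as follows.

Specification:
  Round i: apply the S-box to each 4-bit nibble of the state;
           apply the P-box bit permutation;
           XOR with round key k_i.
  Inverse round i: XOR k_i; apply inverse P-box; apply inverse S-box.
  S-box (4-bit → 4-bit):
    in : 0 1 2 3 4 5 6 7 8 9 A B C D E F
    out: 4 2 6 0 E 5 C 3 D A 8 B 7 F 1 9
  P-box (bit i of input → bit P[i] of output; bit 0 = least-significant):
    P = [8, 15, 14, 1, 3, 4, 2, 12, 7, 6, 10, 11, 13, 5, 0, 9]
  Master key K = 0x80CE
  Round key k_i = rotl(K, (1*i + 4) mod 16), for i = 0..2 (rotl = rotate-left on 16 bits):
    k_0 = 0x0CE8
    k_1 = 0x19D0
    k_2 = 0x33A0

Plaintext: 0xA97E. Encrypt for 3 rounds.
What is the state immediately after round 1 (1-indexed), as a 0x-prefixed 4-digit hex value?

0x07B0

s_0 = plaintext = 0xA97E
s_1 = Round(s_0, k_0) = 0x07B0
s_2 = Round(s_1, k_1) = 0x4909
s_3 = Round(s_2, k_2) = 0xB9C7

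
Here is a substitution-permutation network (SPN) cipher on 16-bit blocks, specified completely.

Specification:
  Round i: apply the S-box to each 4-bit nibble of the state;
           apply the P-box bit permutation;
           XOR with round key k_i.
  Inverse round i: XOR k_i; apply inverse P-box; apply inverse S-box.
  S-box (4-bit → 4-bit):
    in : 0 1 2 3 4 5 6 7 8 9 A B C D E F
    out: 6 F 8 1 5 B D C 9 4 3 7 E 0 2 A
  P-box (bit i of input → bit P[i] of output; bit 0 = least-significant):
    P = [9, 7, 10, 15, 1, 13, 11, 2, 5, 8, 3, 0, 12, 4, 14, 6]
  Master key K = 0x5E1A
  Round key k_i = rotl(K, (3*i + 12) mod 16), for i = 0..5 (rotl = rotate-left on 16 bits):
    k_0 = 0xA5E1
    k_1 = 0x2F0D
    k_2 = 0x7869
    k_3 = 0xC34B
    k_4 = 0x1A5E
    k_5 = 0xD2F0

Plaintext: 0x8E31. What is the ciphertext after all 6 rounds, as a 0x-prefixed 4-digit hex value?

0xCEE9

s_0 = plaintext = 0x8E31
s_1 = Round(s_0, k_0) = 0x3223
s_2 = Round(s_1, k_1) = 0x3D08
s_3 = Round(s_2, k_2) = 0xC269
s_4 = Round(s_3, k_3) = 0x8F1C
s_5 = Round(s_4, k_4) = 0xA799
s_6 = Round(s_5, k_5) = 0xCEE9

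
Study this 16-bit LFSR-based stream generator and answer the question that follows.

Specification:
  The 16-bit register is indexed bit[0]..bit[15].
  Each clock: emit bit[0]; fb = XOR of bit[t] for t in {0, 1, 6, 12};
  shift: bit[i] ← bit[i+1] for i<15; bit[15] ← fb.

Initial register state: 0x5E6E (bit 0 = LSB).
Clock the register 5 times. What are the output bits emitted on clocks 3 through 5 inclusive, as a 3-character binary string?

reg_0 = 0x5E6E
clock 1: out=0, reg = 0xAF37
clock 2: out=1, reg = 0x579B
clock 3: out=1, reg = 0xABCD
clock 4: out=1, reg = 0x55E6
clock 5: out=0, reg = 0xAAF3

110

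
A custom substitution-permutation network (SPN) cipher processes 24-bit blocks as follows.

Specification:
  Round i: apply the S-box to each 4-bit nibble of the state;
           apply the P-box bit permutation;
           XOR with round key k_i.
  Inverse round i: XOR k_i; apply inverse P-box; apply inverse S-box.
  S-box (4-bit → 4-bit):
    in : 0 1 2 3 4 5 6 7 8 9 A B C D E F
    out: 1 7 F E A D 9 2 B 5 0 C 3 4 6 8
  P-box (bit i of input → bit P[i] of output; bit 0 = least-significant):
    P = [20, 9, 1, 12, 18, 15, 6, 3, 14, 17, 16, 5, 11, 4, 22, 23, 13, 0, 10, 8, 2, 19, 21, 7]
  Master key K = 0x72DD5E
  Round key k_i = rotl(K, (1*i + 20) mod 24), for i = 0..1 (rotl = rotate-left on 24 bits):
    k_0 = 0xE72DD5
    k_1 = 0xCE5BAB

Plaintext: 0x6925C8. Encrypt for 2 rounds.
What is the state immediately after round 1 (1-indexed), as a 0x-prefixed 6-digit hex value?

0x32D361

s_0 = plaintext = 0x6925C8
s_1 = Round(s_0, k_0) = 0x32D361
s_2 = Round(s_1, k_1) = 0xB17C00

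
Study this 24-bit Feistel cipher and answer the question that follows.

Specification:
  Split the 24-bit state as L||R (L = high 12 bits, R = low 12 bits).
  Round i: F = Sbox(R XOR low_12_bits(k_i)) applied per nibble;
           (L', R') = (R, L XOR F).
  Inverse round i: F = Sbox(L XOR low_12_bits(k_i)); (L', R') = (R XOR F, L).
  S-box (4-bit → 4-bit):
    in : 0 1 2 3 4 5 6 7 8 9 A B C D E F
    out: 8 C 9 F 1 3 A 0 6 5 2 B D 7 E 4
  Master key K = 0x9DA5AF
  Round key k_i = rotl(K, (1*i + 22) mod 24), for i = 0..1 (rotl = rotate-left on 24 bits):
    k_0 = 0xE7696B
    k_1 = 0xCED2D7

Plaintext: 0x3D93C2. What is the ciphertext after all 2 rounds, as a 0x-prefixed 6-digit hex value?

0x1FCC59

s_0 = plaintext = 0x3D93C2
s_1 = Round(s_0, k_0) = 0x3C21FC
s_2 = Round(s_1, k_1) = 0x1FCC59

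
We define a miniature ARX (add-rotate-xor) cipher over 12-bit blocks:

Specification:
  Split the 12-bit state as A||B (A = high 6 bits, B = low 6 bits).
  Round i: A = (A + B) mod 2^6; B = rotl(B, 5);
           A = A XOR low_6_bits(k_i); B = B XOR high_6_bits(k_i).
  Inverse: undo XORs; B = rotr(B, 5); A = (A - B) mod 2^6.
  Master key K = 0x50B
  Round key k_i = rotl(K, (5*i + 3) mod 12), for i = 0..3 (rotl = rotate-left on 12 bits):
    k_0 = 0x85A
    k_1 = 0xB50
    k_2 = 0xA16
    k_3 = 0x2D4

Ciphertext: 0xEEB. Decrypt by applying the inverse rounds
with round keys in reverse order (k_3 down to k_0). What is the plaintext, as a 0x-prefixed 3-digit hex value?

s_0 = ciphertext = 0xEEB
s_1 = InvRound(s_0, k_3) = 0xB81
s_2 = InvRound(s_1, k_2) = 0x953
s_3 = InvRound(s_2, k_1) = 0xE3D
s_4 = InvRound(s_3, k_0) = 0xAB8

0xAB8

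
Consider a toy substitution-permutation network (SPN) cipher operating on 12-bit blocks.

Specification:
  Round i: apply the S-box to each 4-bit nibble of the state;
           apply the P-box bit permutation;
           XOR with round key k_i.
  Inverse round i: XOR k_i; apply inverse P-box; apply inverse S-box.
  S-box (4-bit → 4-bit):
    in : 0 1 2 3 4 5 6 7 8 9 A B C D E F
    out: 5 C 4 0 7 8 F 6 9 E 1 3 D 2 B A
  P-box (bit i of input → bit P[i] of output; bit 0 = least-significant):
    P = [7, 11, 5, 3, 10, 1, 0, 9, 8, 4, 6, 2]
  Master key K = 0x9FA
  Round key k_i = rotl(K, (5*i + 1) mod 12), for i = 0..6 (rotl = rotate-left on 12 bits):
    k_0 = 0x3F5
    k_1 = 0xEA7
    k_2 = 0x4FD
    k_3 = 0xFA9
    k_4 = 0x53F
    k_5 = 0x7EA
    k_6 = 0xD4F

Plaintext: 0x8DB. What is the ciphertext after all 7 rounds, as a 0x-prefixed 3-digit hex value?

s_0 = plaintext = 0x8DB
s_1 = Round(s_0, k_0) = 0xA73
s_2 = Round(s_1, k_1) = 0xFA4
s_3 = Round(s_2, k_2) = 0x849
s_4 = Round(s_3, k_3) = 0x286
s_5 = Round(s_4, k_4) = 0xBD7
s_6 = Round(s_5, k_5) = 0xED8
s_7 = Round(s_6, k_6) = 0xCD1

0xCD1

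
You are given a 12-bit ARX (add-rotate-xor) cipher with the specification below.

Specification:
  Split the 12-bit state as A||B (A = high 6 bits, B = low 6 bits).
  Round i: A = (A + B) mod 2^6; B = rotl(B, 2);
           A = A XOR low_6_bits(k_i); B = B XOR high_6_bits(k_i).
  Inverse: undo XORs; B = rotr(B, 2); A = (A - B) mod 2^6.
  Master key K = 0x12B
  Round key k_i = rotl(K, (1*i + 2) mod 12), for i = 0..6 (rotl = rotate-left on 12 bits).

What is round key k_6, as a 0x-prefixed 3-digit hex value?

0xB12

K = 0x12B
k_0 = rotl(K, (1*0+2) mod 12) = rotl(K, 2) = 0x4AC
k_1 = rotl(K, (1*1+2) mod 12) = rotl(K, 3) = 0x958
k_2 = rotl(K, (1*2+2) mod 12) = rotl(K, 4) = 0x2B1
k_3 = rotl(K, (1*3+2) mod 12) = rotl(K, 5) = 0x562
k_4 = rotl(K, (1*4+2) mod 12) = rotl(K, 6) = 0xAC4
k_5 = rotl(K, (1*5+2) mod 12) = rotl(K, 7) = 0x589
k_6 = rotl(K, (1*6+2) mod 12) = rotl(K, 8) = 0xB12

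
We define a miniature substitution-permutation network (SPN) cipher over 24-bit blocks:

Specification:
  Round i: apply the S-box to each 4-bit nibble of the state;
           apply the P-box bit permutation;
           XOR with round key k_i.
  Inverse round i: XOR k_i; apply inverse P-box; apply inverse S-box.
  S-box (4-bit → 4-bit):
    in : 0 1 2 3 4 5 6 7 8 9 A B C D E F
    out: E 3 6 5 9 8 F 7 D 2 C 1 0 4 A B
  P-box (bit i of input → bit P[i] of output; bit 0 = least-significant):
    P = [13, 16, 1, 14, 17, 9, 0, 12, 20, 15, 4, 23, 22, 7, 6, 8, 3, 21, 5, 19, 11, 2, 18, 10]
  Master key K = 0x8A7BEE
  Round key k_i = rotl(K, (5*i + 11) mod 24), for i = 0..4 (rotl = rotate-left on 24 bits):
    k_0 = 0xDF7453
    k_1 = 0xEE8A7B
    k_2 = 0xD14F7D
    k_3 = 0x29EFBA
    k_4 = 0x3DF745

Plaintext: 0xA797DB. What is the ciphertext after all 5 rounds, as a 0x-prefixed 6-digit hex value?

0xBB629F

s_0 = plaintext = 0xA797DB
s_1 = Round(s_0, k_0) = 0xEBD0EA
s_2 = Round(s_1, k_1) = 0x6E5C25
s_3 = Round(s_2, k_2) = 0xFD0078
s_4 = Round(s_3, k_3) = 0xAB004D
s_5 = Round(s_4, k_4) = 0xBB629F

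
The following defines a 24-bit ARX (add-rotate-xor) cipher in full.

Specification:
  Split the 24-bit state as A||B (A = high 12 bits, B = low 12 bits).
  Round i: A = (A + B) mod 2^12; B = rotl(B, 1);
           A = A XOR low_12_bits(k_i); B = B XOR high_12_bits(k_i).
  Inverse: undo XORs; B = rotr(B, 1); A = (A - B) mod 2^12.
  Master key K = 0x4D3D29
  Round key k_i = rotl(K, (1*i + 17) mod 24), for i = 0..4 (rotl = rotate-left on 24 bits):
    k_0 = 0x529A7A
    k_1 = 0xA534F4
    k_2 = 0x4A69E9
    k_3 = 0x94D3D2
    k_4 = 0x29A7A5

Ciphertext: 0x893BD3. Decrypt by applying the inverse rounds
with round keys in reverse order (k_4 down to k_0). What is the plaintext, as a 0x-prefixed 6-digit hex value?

s_0 = ciphertext = 0x893BD3
s_1 = InvRound(s_0, k_4) = 0x292CA4
s_2 = InvRound(s_1, k_3) = 0x64CAF4
s_3 = InvRound(s_2, k_2) = 0x87C729
s_4 = InvRound(s_3, k_1) = 0x5CB6BD
s_5 = InvRound(s_4, k_0) = 0xDE71CA

0xDE71CA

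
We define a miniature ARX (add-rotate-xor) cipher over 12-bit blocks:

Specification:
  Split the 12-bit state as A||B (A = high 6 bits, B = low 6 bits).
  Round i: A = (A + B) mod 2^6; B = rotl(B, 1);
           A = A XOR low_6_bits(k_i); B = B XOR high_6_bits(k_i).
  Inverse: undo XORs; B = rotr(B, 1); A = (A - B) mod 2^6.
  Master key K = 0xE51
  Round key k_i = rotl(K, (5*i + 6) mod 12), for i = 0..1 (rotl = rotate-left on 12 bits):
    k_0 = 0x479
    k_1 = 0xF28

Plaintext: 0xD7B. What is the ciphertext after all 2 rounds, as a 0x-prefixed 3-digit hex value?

s_0 = plaintext = 0xD7B
s_1 = Round(s_0, k_0) = 0x266
s_2 = Round(s_1, k_1) = 0x1F1

0x1F1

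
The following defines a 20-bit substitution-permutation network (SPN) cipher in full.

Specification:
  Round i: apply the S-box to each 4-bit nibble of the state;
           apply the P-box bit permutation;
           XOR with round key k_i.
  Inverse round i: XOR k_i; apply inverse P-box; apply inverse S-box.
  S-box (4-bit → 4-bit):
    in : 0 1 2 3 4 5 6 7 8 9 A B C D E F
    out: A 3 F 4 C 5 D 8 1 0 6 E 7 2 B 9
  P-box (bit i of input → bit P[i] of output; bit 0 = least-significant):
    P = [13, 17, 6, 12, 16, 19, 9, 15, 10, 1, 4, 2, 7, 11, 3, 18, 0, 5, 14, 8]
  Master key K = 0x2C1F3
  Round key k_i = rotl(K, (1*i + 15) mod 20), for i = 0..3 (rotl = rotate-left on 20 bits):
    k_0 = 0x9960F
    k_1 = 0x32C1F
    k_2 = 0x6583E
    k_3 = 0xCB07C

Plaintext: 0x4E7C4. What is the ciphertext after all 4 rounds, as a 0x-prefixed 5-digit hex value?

s_0 = plaintext = 0x4E7C4
s_1 = Round(s_0, k_0) = 0x4CDCB
s_2 = Round(s_1, k_1) = 0x877D5
s_3 = Round(s_2, k_2) = 0xA787B
s_4 = Round(s_3, k_3) = 0xA641C

0xA641C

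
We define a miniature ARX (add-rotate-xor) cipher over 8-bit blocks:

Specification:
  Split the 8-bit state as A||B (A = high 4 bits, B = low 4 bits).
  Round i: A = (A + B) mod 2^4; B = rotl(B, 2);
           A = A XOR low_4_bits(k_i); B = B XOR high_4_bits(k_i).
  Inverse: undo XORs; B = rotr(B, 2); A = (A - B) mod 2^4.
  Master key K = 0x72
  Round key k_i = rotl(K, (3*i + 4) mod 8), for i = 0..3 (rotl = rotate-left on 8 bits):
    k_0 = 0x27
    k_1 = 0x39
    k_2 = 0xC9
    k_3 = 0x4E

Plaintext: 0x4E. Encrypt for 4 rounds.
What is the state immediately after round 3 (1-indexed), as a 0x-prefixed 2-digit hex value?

s_0 = plaintext = 0x4E
s_1 = Round(s_0, k_0) = 0x59
s_2 = Round(s_1, k_1) = 0x75
s_3 = Round(s_2, k_2) = 0x59
s_4 = Round(s_3, k_3) = 0x02

0x59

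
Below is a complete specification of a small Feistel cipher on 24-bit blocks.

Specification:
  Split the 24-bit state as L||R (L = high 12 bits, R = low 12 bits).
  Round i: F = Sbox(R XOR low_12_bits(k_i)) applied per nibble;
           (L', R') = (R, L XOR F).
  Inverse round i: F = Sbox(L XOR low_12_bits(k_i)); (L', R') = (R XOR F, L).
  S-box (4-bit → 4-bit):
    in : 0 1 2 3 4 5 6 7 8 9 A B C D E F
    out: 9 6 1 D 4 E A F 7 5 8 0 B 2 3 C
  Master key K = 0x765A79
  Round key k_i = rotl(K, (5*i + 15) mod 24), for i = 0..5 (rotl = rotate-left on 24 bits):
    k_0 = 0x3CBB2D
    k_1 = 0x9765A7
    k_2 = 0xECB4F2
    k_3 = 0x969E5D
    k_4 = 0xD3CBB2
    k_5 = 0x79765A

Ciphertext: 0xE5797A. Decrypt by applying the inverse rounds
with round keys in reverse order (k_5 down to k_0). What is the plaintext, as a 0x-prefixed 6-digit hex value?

s_0 = ciphertext = 0xE5797A
s_1 = InvRound(s_0, k_5) = 0xEE8E57
s_2 = InvRound(s_1, k_4) = 0x0BFEE8
s_3 = InvRound(s_2, k_3) = 0xDD90BF
s_4 = InvRound(s_3, k_2) = 0x5AFDD9
s_5 = InvRound(s_4, k_1) = 0x44E5AF
s_6 = InvRound(s_5, k_0) = 0x90244E

0x90244E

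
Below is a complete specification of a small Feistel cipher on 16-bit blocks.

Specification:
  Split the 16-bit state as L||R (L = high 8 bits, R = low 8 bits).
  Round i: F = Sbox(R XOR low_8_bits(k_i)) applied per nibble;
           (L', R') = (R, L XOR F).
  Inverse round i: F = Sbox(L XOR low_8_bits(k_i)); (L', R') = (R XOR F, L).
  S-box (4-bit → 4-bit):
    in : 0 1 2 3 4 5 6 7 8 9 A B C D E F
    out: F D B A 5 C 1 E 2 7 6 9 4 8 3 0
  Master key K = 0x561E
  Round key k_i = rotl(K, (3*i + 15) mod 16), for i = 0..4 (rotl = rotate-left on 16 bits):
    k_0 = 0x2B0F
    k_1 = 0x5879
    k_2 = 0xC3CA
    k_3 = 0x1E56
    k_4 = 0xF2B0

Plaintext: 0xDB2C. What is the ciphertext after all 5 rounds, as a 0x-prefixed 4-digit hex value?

0x8568

s_0 = plaintext = 0xDB2C
s_1 = Round(s_0, k_0) = 0x2C61
s_2 = Round(s_1, k_1) = 0x61FE
s_3 = Round(s_2, k_2) = 0xFEC4
s_4 = Round(s_3, k_3) = 0xC485
s_5 = Round(s_4, k_4) = 0x8568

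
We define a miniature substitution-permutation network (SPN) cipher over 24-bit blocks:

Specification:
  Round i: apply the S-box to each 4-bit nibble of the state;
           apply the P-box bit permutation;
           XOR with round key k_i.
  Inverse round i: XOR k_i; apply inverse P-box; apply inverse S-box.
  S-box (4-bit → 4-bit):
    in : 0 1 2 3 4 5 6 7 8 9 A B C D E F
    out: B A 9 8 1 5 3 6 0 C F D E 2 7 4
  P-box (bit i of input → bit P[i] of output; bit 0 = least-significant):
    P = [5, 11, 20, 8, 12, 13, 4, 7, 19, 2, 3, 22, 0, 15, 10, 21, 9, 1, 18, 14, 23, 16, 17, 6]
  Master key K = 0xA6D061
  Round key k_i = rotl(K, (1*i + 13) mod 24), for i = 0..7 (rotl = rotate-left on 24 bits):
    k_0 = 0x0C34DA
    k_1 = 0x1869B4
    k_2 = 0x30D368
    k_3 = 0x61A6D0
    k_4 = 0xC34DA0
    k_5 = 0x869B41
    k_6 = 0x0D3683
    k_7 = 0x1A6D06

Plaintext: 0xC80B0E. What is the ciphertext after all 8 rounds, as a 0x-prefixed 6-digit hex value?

s_0 = plaintext = 0xC80B0E
s_1 = Round(s_0, k_0) = 0x778C33
s_2 = Round(s_1, k_1) = 0x5F683A
s_3 = Round(s_2, k_2) = 0xA65AC9
s_4 = Round(s_3, k_3) = 0xBA810F
s_5 = Round(s_4, k_4) = 0x153F66
s_6 = Round(s_5, k_5) = 0xA3A129
s_7 = Round(s_6, k_6) = 0xFEE346
s_8 = Round(s_7, k_7) = 0x5CF325

0x5CF325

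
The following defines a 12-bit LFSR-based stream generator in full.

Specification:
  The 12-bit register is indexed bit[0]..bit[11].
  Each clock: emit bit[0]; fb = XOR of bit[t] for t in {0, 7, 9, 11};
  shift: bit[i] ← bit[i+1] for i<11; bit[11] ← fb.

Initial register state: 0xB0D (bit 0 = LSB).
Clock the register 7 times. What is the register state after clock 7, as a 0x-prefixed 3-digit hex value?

reg_0 = 0xB0D
clock 1: out=1, reg = 0xD86
clock 2: out=0, reg = 0x6C3
clock 3: out=1, reg = 0xB61
clock 4: out=1, reg = 0xDB0
clock 5: out=0, reg = 0x6D8
clock 6: out=0, reg = 0x36C
clock 7: out=0, reg = 0x9B6

0x9B6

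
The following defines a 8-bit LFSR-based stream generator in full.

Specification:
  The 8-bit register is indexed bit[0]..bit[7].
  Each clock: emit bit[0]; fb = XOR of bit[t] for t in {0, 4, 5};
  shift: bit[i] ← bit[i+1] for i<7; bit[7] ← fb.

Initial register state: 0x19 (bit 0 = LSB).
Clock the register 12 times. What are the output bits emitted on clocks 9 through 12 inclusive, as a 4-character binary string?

reg_0 = 0x19
clock 1: out=1, reg = 0x0C
clock 2: out=0, reg = 0x06
clock 3: out=0, reg = 0x03
clock 4: out=1, reg = 0x81
clock 5: out=1, reg = 0xC0
clock 6: out=0, reg = 0x60
clock 7: out=0, reg = 0xB0
clock 8: out=0, reg = 0x58
clock 9: out=0, reg = 0xAC
clock 10: out=0, reg = 0xD6
clock 11: out=0, reg = 0xEB
clock 12: out=1, reg = 0x75

0001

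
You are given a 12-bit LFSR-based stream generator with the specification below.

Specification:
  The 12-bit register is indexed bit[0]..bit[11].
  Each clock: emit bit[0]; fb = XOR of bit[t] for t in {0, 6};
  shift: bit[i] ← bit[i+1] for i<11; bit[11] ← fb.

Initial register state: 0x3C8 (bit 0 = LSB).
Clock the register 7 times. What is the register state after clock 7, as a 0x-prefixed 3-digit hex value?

reg_0 = 0x3C8
clock 1: out=0, reg = 0x9E4
clock 2: out=0, reg = 0xCF2
clock 3: out=0, reg = 0xE79
clock 4: out=1, reg = 0x73C
clock 5: out=0, reg = 0x39E
clock 6: out=0, reg = 0x1CF
clock 7: out=1, reg = 0x0E7

0x0E7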